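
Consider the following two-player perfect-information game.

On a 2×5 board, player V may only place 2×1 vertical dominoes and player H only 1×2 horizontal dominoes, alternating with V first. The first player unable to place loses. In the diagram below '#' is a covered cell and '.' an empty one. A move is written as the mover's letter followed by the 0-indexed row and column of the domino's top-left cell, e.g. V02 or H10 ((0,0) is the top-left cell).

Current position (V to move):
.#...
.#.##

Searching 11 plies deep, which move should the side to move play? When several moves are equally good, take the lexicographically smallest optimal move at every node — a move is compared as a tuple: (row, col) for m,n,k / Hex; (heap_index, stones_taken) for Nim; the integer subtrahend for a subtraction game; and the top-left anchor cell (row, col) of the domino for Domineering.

V's best at [.#.../.#.##]: V02

[.#.../.#.##] V move#1: V00:-1/##.../##.##, V02:+1/.##../.####*
[.##../.####] H move#2: H03:-1/.####/.####*
[.####/.####] V move#3: V00:+1/#####/#####*
[#####/#####] end (terminal -1, H#4); searched .#.../.#.## to 11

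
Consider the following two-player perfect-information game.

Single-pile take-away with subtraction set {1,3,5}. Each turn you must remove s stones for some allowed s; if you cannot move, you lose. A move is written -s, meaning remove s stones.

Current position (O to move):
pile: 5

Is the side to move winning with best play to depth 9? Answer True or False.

O winning at [5]: True

[5] O move#1: -1:+1/4*, -3:+1/2, -5:+1/0
[4] X move#2: -1:-1/3*, -3:-1/1
[3] O move#3: -1:+1/2*, -3:+1/0
[2] X move#4: -1:-1/1*
[1] O move#5: -1:+1/0*
[0] end (terminal -1, X#6); searched 5 to 9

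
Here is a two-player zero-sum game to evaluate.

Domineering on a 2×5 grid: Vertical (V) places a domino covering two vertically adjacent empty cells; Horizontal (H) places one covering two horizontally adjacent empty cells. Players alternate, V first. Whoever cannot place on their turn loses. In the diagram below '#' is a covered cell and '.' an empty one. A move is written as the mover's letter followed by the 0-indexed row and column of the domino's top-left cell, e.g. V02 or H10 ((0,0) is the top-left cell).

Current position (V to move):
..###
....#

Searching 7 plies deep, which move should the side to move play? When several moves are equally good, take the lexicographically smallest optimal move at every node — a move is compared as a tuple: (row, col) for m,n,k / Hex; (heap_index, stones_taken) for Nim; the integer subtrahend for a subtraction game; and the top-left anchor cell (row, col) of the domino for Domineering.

V's best at [..###/....#]: V01

p1 V@[..###/....#]: V00[#.###/#...#]-1 V01[.####/.#..#]+1*
p2 H@[.####/.#..#]: H12[.####/.####]-1*
p3 V@[.####/.####]: V00[#####/#####]+1*
p4 H@[#####/#####] terminal -1; root [..###/....#] d7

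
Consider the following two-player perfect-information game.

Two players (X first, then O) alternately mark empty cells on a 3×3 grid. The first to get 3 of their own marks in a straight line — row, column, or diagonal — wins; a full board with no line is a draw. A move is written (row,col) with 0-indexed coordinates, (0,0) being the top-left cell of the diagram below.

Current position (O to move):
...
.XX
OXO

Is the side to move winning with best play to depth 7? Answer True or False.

O winning at [.../.XX/OXO]: False

ply 1, O at .../.XX/OXO | (0,0)=-1→O../.XX/OXO*; (0,1)=-1→.O./.XX/OXO; (0,2)=-1→..O/.XX/OXO; (1,0)=-1→.../OXX/OXO
ply 2, X at O../.XX/OXO | (0,1)=+1→OX./.XX/OXO*; (0,2)=-1→O.X/.XX/OXO; (1,0)=+1→O../XXX/OXO
ply 3: OX./.XX/OXO is terminal -1 (O); from .../.XX/OXO depth 7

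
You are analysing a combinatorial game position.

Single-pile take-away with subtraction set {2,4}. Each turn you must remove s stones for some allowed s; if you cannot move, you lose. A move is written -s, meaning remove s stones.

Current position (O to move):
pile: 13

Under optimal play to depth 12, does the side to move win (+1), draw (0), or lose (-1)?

[13] O move#1: -2:-1/11*, -4:-1/9
[11] X move#2: -2:-1/9, -4:+1/7*
[7] O move#3: -2:-1/5*, -4:-1/3
[5] X move#4: -2:-1/3, -4:+1/1*
[1] end (terminal -1, O#5); searched 13 to 12

value(13, O) = -1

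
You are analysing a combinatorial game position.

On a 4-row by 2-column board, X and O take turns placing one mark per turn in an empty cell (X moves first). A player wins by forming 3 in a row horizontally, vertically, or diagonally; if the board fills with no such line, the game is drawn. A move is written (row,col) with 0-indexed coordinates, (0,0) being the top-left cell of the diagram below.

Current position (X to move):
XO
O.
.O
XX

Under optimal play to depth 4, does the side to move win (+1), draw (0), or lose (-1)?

value(XO/O./.O/XX, X) = 0

[XO/O./.O/XX] X move#1: (1,1):+0/XO/OX/.O/XX*, (2,0):-1/XO/O./XO/XX
[XO/OX/.O/XX] O move#2: (2,0):+0/XO/OX/OO/XX*
[XO/OX/OO/XX] end (terminal +0, X#3); searched XO/O./.O/XX to 4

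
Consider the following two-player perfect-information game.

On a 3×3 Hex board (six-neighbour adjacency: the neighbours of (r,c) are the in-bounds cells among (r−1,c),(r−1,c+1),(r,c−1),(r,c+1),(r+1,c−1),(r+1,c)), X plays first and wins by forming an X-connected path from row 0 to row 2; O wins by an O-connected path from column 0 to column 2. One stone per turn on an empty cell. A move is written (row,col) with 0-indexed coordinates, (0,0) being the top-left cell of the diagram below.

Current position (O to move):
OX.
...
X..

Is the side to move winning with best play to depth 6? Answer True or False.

[OX./.../X..] O move#1: (0,2):-1/OXO/.../X..*, (1,0):-1/OX./O../X.., (1,1):-1/OX./.O./X.., (1,2):-1/OX./..O/X.., (2,1):-1/OX./.../XO., (2,2):-1/OX./.../X.O
[OXO/.../X..] X move#2: (1,0):+1/OXO/X../X..*, (1,1):+1/OXO/.X./X.., (1,2):+1/OXO/..X/X.., (2,1):+1/OXO/.../XX., (2,2):+1/OXO/.../X.X
[OXO/X../X..] end (terminal -1, O#3); searched OX./.../X.. to 6

O winning at [OX./.../X..]: False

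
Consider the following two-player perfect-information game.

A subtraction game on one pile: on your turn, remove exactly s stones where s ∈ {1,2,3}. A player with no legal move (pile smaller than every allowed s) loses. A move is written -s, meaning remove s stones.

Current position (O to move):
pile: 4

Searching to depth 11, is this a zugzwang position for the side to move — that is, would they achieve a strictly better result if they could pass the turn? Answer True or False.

zugzwang(4, O) = True

ply 1, O at 4 | -1=-1→3*; -2=-1→2; -3=-1→1
ply 2, X at 3 | -1=-1→2; -2=-1→1; -3=+1→0*
ply 3: 0 is terminal -1 (O); from 4 depth 11
pass branch (X moves first from the same position):
  | ply 1, X at 4 | -1=-1→3*; -2=-1→2; -3=-1→1
  | ply 2, O at 3 | -1=-1→2; -2=-1→1; -3=+1→0*
  | ply 3: 0 is terminal -1 (X); from 4 depth 11
O moving scores -1; O passing scores +1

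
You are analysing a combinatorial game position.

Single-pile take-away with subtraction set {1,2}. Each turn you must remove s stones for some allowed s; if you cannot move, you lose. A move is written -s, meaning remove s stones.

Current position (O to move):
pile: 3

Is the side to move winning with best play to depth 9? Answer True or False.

p1 O@[3]: -1[2]-1* -2[1]-1
p2 X@[2]: -1[1]-1 -2[0]+1*
p3 O@[0] terminal -1; root [3] d9

O winning at [3]: False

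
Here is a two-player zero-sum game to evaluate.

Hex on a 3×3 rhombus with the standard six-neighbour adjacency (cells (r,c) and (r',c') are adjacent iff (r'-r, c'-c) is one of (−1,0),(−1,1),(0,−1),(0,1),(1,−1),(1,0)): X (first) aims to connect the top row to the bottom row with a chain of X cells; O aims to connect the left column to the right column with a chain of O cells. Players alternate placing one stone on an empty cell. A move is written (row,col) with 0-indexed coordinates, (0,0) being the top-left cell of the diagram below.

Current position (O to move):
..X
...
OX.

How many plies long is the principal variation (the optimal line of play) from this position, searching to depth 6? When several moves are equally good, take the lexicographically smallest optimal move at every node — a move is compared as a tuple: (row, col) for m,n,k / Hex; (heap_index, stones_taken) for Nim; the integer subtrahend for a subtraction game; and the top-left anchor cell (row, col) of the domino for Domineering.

PV length from [..X/.../OX.]: 4 plies

p1 O@[..X/.../OX.]: (0,0)[O.X/.../OX.]-1* (0,1)[.OX/.../OX.]-1 (1,0)[..X/O../OX.]-1 (1,1)[..X/.O./OX.]-1 (1,2)[..X/..O/OX.]-1 (2,2)[..X/.../OXO]-1
p2 X@[O.X/.../OX.]: (0,1)[OXX/.../OX.]+1* (1,0)[O.X/X../OX.]+1 (1,1)[O.X/.X./OX.]+1 (1,2)[O.X/..X/OX.]+1 (2,2)[O.X/.../OXX]+1
p3 O@[OXX/.../OX.]: (1,0)[OXX/O../OX.]-1* (1,1)[OXX/.O./OX.]-1 (1,2)[OXX/..O/OX.]-1 (2,2)[OXX/.../OXO]-1
p4 X@[OXX/O../OX.]: (1,1)[OXX/OX./OX.]+1* (1,2)[OXX/O.X/OX.]+1 (2,2)[OXX/O../OXX]+1
p5 O@[OXX/OX./OX.] terminal -1; root [..X/.../OX.] d6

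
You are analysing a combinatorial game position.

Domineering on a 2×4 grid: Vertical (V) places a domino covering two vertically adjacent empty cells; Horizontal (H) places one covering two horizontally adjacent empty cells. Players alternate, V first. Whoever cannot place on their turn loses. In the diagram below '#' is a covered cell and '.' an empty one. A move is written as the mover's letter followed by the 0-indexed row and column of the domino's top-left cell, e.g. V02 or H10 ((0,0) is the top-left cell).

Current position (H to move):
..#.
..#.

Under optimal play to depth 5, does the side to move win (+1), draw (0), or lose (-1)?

value(..#./..#., H) = +1

ply 1, H at ..#./..#. | H00=+1→###./..#.*; H10=+1→..#./###.
ply 2, V at ###./..#. | V03=-1→####/..##*
ply 3, H at ####/..## | H10=+1→####/####*
ply 4: ####/#### is terminal -1 (V); from ..#./..#. depth 5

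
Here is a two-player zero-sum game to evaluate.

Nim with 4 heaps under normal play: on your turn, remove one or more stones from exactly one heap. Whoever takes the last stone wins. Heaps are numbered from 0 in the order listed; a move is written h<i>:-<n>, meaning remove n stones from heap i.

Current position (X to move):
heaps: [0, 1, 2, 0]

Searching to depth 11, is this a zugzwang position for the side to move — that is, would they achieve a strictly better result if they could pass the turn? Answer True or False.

[(0,1,2,0)] X move#1: h1:-1:-1/(0,0,2,0), h2:-1:+1/(0,1,1,0)*, h2:-2:-1/(0,1,0,0)
[(0,1,1,0)] O move#2: h1:-1:-1/(0,0,1,0)*, h2:-1:-1/(0,1,0,0)
[(0,0,1,0)] X move#3: h2:-1:+1/(0,0,0,0)*
[(0,0,0,0)] end (terminal -1, O#4); searched (0,1,2,0) to 11
pass branch (O moves first from the same position):
  | [(0,1,2,0)] O move#1: h1:-1:-1/(0,0,2,0), h2:-1:+1/(0,1,1,0)*, h2:-2:-1/(0,1,0,0)
  | [(0,1,1,0)] X move#2: h1:-1:-1/(0,0,1,0)*, h2:-1:-1/(0,1,0,0)
  | [(0,0,1,0)] O move#3: h2:-1:+1/(0,0,0,0)*
  | [(0,0,0,0)] end (terminal -1, X#4); searched (0,1,2,0) to 11
X moving scores +1; X passing scores -1

zugzwang((0,1,2,0), X) = False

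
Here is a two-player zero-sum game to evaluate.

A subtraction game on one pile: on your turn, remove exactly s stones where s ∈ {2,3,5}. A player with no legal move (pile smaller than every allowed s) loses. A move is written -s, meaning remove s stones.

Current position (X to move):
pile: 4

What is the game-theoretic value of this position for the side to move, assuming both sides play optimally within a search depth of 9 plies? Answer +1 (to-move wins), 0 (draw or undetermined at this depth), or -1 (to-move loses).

value(4, X) = +1

[4] X move#1: -2:-1/2, -3:+1/1*
[1] end (terminal -1, O#2); searched 4 to 9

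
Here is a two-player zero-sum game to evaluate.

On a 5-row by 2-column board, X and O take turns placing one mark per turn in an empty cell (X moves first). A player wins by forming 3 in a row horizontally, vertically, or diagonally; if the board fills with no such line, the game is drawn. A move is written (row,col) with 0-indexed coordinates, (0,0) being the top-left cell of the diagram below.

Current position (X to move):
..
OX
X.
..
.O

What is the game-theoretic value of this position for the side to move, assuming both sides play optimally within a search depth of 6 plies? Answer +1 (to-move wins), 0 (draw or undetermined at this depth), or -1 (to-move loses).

ply 1, X at ../OX/X./../.O | (0,0)=+0→X./OX/X./../.O; (0,1)=+0→.X/OX/X./../.O; (2,1)=+1→../OX/XX/../.O*; (3,0)=+1→../OX/X./X./.O; (3,1)=+0→../OX/X./.X/.O; (4,0)=+1→../OX/X./../XO
ply 2, O at ../OX/XX/../.O | (0,0)=-1→O./OX/XX/../.O*; (0,1)=-1→.O/OX/XX/../.O; (3,0)=-1→../OX/XX/O./.O; (3,1)=-1→../OX/XX/.O/.O; (4,0)=-1→../OX/XX/../OO
ply 3, X at O./OX/XX/../.O | (0,1)=+1→OX/OX/XX/../.O*; (3,0)=+1→O./OX/XX/X./.O; (3,1)=+1→O./OX/XX/.X/.O; (4,0)=+1→O./OX/XX/../XO
ply 4: OX/OX/XX/../.O is terminal -1 (O); from ../OX/X./../.O depth 6

value(../OX/X./../.O, X) = +1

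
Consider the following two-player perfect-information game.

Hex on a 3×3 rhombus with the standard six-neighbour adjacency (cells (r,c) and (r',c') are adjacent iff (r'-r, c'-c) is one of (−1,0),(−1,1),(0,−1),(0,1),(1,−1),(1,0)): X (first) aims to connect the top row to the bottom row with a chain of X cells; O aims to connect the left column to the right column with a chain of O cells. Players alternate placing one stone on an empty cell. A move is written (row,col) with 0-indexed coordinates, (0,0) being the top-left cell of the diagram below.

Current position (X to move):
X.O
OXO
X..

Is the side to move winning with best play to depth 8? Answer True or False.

X winning at [X.O/OXO/X..]: True

[X.O/OXO/X..] X move#1: (0,1):+1/XXO/OXO/X..*, (2,1):-1/X.O/OXO/XX., (2,2):-1/X.O/OXO/X.X
[XXO/OXO/X..] end (terminal -1, O#2); searched X.O/OXO/X.. to 8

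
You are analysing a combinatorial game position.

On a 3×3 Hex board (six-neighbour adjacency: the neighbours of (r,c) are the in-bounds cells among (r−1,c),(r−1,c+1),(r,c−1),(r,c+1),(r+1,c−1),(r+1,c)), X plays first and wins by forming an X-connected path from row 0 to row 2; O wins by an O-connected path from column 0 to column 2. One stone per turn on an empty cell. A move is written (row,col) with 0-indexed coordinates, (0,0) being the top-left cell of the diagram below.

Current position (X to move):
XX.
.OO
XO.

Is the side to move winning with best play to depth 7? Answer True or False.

X winning at [XX./.OO/XO.]: True

ply 1, X at XX./.OO/XO. | (0,2)=-1→XXX/.OO/XO.; (1,0)=+1→XX./XOO/XO.*; (2,2)=-1→XX./.OO/XOX
ply 2: XX./XOO/XO. is terminal -1 (O); from XX./.OO/XO. depth 7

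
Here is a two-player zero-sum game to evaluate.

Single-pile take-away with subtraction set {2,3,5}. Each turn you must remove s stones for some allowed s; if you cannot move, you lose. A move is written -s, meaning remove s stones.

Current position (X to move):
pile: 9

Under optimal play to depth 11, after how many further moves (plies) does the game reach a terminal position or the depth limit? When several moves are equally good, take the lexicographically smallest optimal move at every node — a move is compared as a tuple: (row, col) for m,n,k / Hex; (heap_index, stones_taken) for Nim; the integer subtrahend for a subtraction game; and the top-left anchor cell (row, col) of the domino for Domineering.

p1 X@[9]: -2[7]+1* -3[6]-1 -5[4]-1
p2 O@[7]: -2[5]-1* -3[4]-1 -5[2]-1
p3 X@[5]: -2[3]-1 -3[2]-1 -5[0]+1*
p4 O@[0] terminal -1; root [9] d11

PV length from [9]: 3 plies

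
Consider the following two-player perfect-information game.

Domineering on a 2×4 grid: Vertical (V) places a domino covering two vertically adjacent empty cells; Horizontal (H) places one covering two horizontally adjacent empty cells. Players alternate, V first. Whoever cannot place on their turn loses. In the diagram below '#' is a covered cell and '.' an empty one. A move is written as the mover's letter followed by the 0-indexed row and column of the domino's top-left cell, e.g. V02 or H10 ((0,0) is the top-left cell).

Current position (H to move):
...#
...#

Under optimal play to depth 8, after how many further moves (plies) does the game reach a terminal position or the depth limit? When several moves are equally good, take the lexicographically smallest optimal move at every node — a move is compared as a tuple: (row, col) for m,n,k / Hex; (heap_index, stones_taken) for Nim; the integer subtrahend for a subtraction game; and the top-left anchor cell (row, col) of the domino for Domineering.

PV length from [...#/...#]: 3 plies

[...#/...#] H move#1: H00:+1/##.#/...#*, H01:+1/.###/...#, H10:+1/...#/##.#, H11:+1/...#/.###
[##.#/...#] V move#2: V02:-1/####/..##*
[####/..##] H move#3: H10:+1/####/####*
[####/####] end (terminal -1, V#4); searched ...#/...# to 8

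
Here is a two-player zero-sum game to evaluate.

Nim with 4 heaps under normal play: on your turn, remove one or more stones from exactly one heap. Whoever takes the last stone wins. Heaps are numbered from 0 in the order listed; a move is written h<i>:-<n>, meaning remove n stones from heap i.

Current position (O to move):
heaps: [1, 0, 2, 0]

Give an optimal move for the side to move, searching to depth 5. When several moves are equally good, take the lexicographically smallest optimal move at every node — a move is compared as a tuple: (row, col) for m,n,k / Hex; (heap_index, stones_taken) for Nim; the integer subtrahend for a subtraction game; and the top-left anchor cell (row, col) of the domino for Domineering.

ply 1, O at (1,0,2,0) | h0:-1=-1→(0,0,2,0); h2:-1=+1→(1,0,1,0)*; h2:-2=-1→(1,0,0,0)
ply 2, X at (1,0,1,0) | h0:-1=-1→(0,0,1,0)*; h2:-1=-1→(1,0,0,0)
ply 3, O at (0,0,1,0) | h2:-1=+1→(0,0,0,0)*
ply 4: (0,0,0,0) is terminal -1 (X); from (1,0,2,0) depth 5

O's best at [(1,0,2,0)]: h2:-1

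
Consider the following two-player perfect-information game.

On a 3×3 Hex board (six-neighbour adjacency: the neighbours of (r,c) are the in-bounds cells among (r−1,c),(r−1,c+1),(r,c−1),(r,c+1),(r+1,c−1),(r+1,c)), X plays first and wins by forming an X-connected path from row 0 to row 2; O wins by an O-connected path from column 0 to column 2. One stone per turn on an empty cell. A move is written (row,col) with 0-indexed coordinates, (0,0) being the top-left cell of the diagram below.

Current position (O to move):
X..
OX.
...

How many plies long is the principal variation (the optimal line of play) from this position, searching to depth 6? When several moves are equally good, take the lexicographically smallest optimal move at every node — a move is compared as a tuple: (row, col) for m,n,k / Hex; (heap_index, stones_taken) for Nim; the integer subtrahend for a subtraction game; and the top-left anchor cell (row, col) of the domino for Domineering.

[X../OX./...] O move#1: (0,1):-1/XO./OX./...*, (0,2):-1/X.O/OX./..., (1,2):-1/X../OXO/..., (2,0):-1/X../OX./O.., (2,1):-1/X../OX./.O., (2,2):-1/X../OX./..O
[XO./OX./...] X move#2: (0,2):+1/XOX/OX./...*, (1,2):-1/XO./OXX/..., (2,0):-1/XO./OX./X.., (2,1):-1/XO./OX./.X., (2,2):-1/XO./OX./..X
[XOX/OX./...] O move#3: (1,2):-1/XOX/OXO/...*, (2,0):-1/XOX/OX./O.., (2,1):-1/XOX/OX./.O., (2,2):-1/XOX/OX./..O
[XOX/OXO/...] X move#4: (2,0):+1/XOX/OXO/X..*, (2,1):+1/XOX/OXO/.X., (2,2):+1/XOX/OXO/..X
[XOX/OXO/X..] end (terminal -1, O#5); searched X../OX./... to 6

PV length from [X../OX./...]: 4 plies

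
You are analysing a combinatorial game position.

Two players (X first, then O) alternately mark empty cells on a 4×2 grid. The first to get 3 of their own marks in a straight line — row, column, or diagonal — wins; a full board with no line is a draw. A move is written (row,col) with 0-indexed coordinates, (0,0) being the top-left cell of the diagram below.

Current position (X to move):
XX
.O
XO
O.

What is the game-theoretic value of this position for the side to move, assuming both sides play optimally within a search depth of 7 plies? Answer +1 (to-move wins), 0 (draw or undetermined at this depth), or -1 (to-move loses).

[XX/.O/XO/O.] X move#1: (1,0):+1/XX/XO/XO/O.*, (3,1):+0/XX/.O/XO/OX
[XX/XO/XO/O.] end (terminal -1, O#2); searched XX/.O/XO/O. to 7

value(XX/.O/XO/O., X) = +1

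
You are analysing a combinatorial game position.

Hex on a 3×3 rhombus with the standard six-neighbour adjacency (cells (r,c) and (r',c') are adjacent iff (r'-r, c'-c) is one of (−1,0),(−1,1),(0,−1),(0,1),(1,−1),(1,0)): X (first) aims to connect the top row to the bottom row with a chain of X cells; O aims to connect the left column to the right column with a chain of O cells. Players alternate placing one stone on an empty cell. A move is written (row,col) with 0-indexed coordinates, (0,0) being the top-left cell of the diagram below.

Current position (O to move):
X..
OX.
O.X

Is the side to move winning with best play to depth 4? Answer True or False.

O winning at [X../OX./O.X]: False

p1 O@[X../OX./O.X]: (0,1)[XO./OX./O.X]-1* (0,2)[X.O/OX./O.X]-1 (1,2)[X../OXO/O.X]-1 (2,1)[X../OX./OOX]-1
p2 X@[XO./OX./O.X]: (0,2)[XOX/OX./O.X]+1* (1,2)[XO./OXX/O.X]-1 (2,1)[XO./OX./OXX]-1
p3 O@[XOX/OX./O.X]: (1,2)[XOX/OXO/O.X]-1* (2,1)[XOX/OX./OOX]-1
p4 X@[XOX/OXO/O.X]: (2,1)[XOX/OXO/OXX]+1*
p5 O@[XOX/OXO/OXX] terminal -1; root [X../OX./O.X] d4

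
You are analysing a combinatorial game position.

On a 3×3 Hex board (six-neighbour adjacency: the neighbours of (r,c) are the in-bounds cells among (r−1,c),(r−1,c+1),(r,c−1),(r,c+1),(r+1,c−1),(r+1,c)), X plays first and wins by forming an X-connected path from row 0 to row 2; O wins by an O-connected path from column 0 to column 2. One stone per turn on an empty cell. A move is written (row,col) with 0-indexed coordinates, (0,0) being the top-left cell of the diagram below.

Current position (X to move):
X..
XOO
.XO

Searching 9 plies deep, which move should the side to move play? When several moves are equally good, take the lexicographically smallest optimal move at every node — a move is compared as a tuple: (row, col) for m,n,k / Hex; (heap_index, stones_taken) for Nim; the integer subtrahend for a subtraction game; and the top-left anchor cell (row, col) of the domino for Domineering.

ply 1, X at X../XOO/.XO | (0,1)=-1→XX./XOO/.XO; (0,2)=-1→X.X/XOO/.XO; (2,0)=+1→X../XOO/XXO*
ply 2: X../XOO/XXO is terminal -1 (O); from X../XOO/.XO depth 9

X's best at [X../XOO/.XO]: (2,0)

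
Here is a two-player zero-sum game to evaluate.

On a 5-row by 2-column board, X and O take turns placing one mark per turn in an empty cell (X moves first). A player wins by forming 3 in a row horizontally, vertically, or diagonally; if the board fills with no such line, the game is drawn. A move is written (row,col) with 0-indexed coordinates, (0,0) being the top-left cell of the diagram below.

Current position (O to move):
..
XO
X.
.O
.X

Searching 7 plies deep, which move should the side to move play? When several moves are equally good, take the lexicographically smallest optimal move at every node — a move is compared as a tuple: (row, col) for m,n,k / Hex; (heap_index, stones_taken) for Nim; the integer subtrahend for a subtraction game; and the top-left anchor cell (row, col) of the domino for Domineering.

ply 1, O at ../XO/X./.O/.X | (0,0)=-1→O./XO/X./.O/.X; (0,1)=-1→.O/XO/X./.O/.X; (2,1)=+1→../XO/XO/.O/.X*; (3,0)=-1→../XO/X./OO/.X; (4,0)=-1→../XO/X./.O/OX
ply 2: ../XO/XO/.O/.X is terminal -1 (X); from ../XO/X./.O/.X depth 7

O's best at [../XO/X./.O/.X]: (2,1)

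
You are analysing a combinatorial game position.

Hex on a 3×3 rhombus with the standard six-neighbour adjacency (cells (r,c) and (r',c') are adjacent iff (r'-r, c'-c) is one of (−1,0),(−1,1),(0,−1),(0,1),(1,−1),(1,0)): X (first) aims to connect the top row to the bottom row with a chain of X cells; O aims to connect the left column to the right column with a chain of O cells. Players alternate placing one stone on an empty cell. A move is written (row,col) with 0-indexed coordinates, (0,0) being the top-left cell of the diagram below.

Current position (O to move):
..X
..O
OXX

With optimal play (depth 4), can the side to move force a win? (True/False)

O winning at [..X/..O/OXX]: True

[..X/..O/OXX] O move#1: (0,0):-1/O.X/..O/OXX, (0,1):-1/.OX/..O/OXX, (1,0):-1/..X/O.O/OXX, (1,1):+1/..X/.OO/OXX*
[..X/.OO/OXX] end (terminal -1, X#2); searched ..X/..O/OXX to 4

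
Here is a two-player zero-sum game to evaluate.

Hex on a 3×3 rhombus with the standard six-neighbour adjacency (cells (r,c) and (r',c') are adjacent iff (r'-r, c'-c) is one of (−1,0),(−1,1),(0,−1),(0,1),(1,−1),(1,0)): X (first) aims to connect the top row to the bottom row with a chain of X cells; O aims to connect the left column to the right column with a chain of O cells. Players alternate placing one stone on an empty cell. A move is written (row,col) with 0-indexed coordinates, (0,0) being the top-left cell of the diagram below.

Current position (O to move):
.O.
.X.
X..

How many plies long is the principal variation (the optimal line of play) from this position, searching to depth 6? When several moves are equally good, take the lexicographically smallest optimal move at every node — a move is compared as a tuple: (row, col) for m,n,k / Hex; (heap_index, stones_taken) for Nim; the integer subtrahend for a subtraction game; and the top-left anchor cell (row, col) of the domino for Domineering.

ply 1, O at .O./.X./X.. | (0,0)=-1→OO./.X./X..; (0,2)=+1→.OO/.X./X..*; (1,0)=-1→.O./OX./X..; (1,2)=-1→.O./.XO/X..; (2,1)=-1→.O./.X./XO.; (2,2)=-1→.O./.X./X.O
ply 2, X at .OO/.X./X.. | (0,0)=-1→XOO/.X./X..*; (1,0)=-1→.OO/XX./X..; (1,2)=-1→.OO/.XX/X..; (2,1)=-1→.OO/.X./XX.; (2,2)=-1→.OO/.X./X.X
ply 3, O at XOO/.X./X.. | (1,0)=+1→XOO/OX./X..*; (1,2)=-1→XOO/.XO/X..; (2,1)=-1→XOO/.X./XO.; (2,2)=-1→XOO/.X./X.O
ply 4: XOO/OX./X.. is terminal -1 (X); from .O./.X./X.. depth 6

PV length from [.O./.X./X..]: 3 plies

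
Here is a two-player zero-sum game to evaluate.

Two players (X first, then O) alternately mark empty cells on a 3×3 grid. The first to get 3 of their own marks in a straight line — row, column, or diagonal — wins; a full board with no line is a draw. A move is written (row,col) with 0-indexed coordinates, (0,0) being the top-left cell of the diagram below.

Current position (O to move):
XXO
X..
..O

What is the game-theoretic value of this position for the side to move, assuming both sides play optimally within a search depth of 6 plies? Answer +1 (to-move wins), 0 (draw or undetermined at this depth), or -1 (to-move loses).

value(XXO/X../..O, O) = +1

ply 1, O at XXO/X../..O | (1,1)=-1→XXO/XO./..O; (1,2)=+1→XXO/X.O/..O*; (2,0)=+1→XXO/X../O.O; (2,1)=-1→XXO/X../.OO
ply 2: XXO/X.O/..O is terminal -1 (X); from XXO/X../..O depth 6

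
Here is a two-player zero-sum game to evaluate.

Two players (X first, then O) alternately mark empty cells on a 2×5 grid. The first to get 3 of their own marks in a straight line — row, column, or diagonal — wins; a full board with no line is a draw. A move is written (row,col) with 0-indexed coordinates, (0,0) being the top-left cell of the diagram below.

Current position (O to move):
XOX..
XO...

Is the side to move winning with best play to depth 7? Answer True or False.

O winning at [XOX../XO...]: False

ply 1, O at XOX../XO... | (0,3)=+0→XOXO./XO...*; (0,4)=+0→XOX.O/XO...; (1,2)=+0→XOX../XOO..; (1,3)=+0→XOX../XO.O.; (1,4)=+0→XOX../XO..O
ply 2, X at XOXO./XO... | (0,4)=+0→XOXOX/XO...*; (1,2)=+0→XOXO./XOX..; (1,3)=+0→XOXO./XO.X.; (1,4)=+0→XOXO./XO..X
ply 3, O at XOXOX/XO... | (1,2)=+0→XOXOX/XOO..*; (1,3)=+0→XOXOX/XO.O.; (1,4)=+0→XOXOX/XO..O
ply 4, X at XOXOX/XOO.. | (1,3)=+0→XOXOX/XOOX.*; (1,4)=-1→XOXOX/XOO.X
ply 5, O at XOXOX/XOOX. | (1,4)=+0→XOXOX/XOOXO*
ply 6: XOXOX/XOOXO is terminal +0 (X); from XOX../XO... depth 7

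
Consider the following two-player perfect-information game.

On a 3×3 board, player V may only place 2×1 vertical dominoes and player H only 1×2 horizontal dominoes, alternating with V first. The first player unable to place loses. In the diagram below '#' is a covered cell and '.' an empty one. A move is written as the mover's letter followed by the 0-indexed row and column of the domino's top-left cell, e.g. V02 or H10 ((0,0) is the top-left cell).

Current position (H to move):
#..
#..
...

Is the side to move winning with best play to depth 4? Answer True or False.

H winning at [#../#../...]: True

p1 H@[#../#../...]: H01[###/#../...]-1 H11[#../###/...]+1* H20[#../#../##.]-1 H21[#../#../.##]-1
p2 V@[#../###/...] terminal -1; root [#../#../...] d4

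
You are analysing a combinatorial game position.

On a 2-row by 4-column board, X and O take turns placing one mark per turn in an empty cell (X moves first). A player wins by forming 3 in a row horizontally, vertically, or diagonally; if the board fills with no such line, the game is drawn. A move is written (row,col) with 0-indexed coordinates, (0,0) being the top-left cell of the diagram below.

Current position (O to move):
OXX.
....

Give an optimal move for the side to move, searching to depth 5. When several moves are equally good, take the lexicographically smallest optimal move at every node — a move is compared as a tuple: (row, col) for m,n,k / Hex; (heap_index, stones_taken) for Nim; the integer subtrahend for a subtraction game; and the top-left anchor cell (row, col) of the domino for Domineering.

[OXX./....] O move#1: (0,3):+0/OXXO/....*, (1,0):-1/OXX./O..., (1,1):-1/OXX./.O.., (1,2):-1/OXX./..O., (1,3):-1/OXX./...O
[OXXO/....] X move#2: (1,0):+0/OXXO/X...*, (1,1):+0/OXXO/.X.., (1,2):+0/OXXO/..X., (1,3):+0/OXXO/...X
[OXXO/X...] O move#3: (1,1):+0/OXXO/XO..*, (1,2):+0/OXXO/X.O., (1,3):+0/OXXO/X..O
[OXXO/XO..] X move#4: (1,2):+0/OXXO/XOX.*, (1,3):+0/OXXO/XO.X
[OXXO/XOX.] O move#5: (1,3):+0/OXXO/XOXO*
[OXXO/XOXO] end (terminal +0, X#6); searched OXX./.... to 5

O's best at [OXX./....]: (0,3)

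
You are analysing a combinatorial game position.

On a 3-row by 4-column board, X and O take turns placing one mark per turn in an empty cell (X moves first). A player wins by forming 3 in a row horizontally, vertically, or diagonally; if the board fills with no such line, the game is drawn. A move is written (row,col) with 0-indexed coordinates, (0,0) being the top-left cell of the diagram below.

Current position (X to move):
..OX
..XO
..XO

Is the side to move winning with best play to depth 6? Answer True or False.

X winning at [..OX/..XO/..XO]: True

[..OX/..XO/..XO] X move#1: (0,0):+1/X.OX/..XO/..XO*, (0,1):+1/.XOX/..XO/..XO, (1,0):+1/..OX/X.XO/..XO, (1,1):+1/..OX/.XXO/..XO, (2,0):+1/..OX/..XO/X.XO, (2,1):+1/..OX/..XO/.XXO
[X.OX/..XO/..XO] O move#2: (0,1):-1/XOOX/..XO/..XO*, (1,0):-1/X.OX/O.XO/..XO, (1,1):-1/X.OX/.OXO/..XO, (2,0):-1/X.OX/..XO/O.XO, (2,1):-1/X.OX/..XO/.OXO
[XOOX/..XO/..XO] X move#3: (1,0):+1/XOOX/X.XO/..XO*, (1,1):+1/XOOX/.XXO/..XO, (2,0):+1/XOOX/..XO/X.XO, (2,1):+1/XOOX/..XO/.XXO
[XOOX/X.XO/..XO] O move#4: (1,1):-1/XOOX/XOXO/..XO*, (2,0):-1/XOOX/X.XO/O.XO, (2,1):-1/XOOX/X.XO/.OXO
[XOOX/XOXO/..XO] X move#5: (2,0):+1/XOOX/XOXO/X.XO*, (2,1):+1/XOOX/XOXO/.XXO
[XOOX/XOXO/X.XO] end (terminal -1, O#6); searched ..OX/..XO/..XO to 6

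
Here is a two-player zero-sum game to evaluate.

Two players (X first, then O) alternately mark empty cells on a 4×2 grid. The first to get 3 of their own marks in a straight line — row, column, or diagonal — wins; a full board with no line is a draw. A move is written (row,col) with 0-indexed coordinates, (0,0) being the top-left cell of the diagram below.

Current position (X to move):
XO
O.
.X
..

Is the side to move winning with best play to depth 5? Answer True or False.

X winning at [XO/O./.X/..]: False

ply 1, X at XO/O./.X/.. | (1,1)=+0→XO/OX/.X/..*; (2,0)=+0→XO/O./XX/..; (3,0)=+0→XO/O./.X/X.; (3,1)=+0→XO/O./.X/.X
ply 2, O at XO/OX/.X/.. | (2,0)=-1→XO/OX/OX/..; (3,0)=-1→XO/OX/.X/O.; (3,1)=+0→XO/OX/.X/.O*
ply 3, X at XO/OX/.X/.O | (2,0)=+0→XO/OX/XX/.O*; (3,0)=+0→XO/OX/.X/XO
ply 4, O at XO/OX/XX/.O | (3,0)=+0→XO/OX/XX/OO*
ply 5: XO/OX/XX/OO is terminal +0 (X); from XO/O./.X/.. depth 5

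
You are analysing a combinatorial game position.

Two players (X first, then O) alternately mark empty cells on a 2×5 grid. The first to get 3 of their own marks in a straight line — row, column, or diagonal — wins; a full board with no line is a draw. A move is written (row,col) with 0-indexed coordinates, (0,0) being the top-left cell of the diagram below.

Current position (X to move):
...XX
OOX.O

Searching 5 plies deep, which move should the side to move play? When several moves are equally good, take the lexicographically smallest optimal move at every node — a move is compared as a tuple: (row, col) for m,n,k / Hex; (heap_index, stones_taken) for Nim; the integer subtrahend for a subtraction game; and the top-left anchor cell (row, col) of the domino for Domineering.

p1 X@[...XX/OOX.O]: (0,0)[X..XX/OOX.O]+0 (0,1)[.X.XX/OOX.O]+0 (0,2)[..XXX/OOX.O]+1* (1,3)[...XX/OOXXO]+0
p2 O@[..XXX/OOX.O] terminal -1; root [...XX/OOX.O] d5

X's best at [...XX/OOX.O]: (0,2)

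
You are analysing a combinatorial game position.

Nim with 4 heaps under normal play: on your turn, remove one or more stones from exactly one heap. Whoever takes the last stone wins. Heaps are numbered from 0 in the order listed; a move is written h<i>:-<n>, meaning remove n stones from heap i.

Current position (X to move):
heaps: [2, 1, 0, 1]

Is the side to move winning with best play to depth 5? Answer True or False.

X winning at [(2,1,0,1)]: True

[(2,1,0,1)] X move#1: h0:-1:-1/(1,1,0,1), h0:-2:+1/(0,1,0,1)*, h1:-1:-1/(2,0,0,1), h3:-1:-1/(2,1,0,0)
[(0,1,0,1)] O move#2: h1:-1:-1/(0,0,0,1)*, h3:-1:-1/(0,1,0,0)
[(0,0,0,1)] X move#3: h3:-1:+1/(0,0,0,0)*
[(0,0,0,0)] end (terminal -1, O#4); searched (2,1,0,1) to 5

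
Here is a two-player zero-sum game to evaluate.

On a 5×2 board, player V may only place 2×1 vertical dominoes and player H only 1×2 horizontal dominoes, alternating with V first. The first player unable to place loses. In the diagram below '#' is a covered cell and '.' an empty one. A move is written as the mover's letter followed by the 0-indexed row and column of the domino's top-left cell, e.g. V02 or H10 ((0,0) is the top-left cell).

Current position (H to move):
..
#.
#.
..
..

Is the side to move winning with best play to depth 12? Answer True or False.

p1 H@[../#./#./../..]: H00[##/#./#./../..]-1 H30[../#./#./##/..]+1* H40[../#./#./../##]+1
p2 V@[../#./#./##/..]: V01[.#/##/#./##/..]-1* V11[../##/##/##/..]-1
p3 H@[.#/##/#./##/..]: H40[.#/##/#./##/##]+1*
p4 V@[.#/##/#./##/##] terminal -1; root [../#./#./../..] d12

H winning at [../#./#./../..]: True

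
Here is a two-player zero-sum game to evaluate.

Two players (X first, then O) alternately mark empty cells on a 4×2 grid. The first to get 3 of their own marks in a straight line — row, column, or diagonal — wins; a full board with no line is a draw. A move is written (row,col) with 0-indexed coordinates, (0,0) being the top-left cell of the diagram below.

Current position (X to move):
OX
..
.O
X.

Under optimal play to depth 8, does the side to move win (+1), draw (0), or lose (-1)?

ply 1, X at OX/../.O/X. | (1,0)=+0→OX/X./.O/X.*; (1,1)=+0→OX/.X/.O/X.; (2,0)=+0→OX/../XO/X.; (3,1)=+0→OX/../.O/XX
ply 2, O at OX/X./.O/X. | (1,1)=-1→OX/XO/.O/X.; (2,0)=+0→OX/X./OO/X.*; (3,1)=-1→OX/X./.O/XO
ply 3, X at OX/X./OO/X. | (1,1)=+0→OX/XX/OO/X.*; (3,1)=+0→OX/X./OO/XX
ply 4, O at OX/XX/OO/X. | (3,1)=+0→OX/XX/OO/XO*
ply 5: OX/XX/OO/XO is terminal +0 (X); from OX/../.O/X. depth 8

value(OX/../.O/X., X) = 0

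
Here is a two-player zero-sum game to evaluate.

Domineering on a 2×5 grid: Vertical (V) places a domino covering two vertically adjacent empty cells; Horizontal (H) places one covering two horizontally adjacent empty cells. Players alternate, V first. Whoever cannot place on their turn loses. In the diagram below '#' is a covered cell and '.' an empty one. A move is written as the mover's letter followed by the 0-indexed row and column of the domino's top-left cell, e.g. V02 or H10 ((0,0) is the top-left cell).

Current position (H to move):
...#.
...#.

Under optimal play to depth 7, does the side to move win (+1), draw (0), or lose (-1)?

value(...#./...#., H) = -1

p1 H@[...#./...#.]: H00[##.#./...#.]-1* H01[.###./...#.]-1 H10[...#./##.#.]-1 H11[...#./.###.]-1
p2 V@[##.#./...#.]: V02[####./..##.]+1* V04[##.##/...##]-1
p3 H@[####./..##.]: H10[####./####.]-1*
p4 V@[####./####.]: V04[#####/#####]+1*
p5 H@[#####/#####] terminal -1; root [...#./...#.] d7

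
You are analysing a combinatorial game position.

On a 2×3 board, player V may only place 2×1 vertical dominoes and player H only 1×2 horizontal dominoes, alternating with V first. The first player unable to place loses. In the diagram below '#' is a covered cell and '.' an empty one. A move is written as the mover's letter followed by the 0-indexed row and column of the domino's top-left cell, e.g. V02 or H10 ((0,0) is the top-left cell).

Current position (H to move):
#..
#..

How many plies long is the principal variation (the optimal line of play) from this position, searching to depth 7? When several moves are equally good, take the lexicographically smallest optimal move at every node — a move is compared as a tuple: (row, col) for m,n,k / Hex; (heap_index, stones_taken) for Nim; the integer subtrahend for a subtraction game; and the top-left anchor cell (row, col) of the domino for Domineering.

ply 1, H at #../#.. | H01=+1→###/#..*; H11=+1→#../###
ply 2: ###/#.. is terminal -1 (V); from #../#.. depth 7

PV length from [#../#..]: 1 ply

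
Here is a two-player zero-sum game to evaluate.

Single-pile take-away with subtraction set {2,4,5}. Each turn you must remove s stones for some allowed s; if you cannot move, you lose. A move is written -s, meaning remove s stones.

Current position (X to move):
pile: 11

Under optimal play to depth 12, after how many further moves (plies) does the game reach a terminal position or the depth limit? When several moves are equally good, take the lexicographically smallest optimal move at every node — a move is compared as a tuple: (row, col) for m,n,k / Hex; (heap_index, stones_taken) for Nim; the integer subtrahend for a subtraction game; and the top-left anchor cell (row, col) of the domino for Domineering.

PV length from [11]: 3 plies

ply 1, X at 11 | -2=-1→9; -4=+1→7*; -5=-1→6
ply 2, O at 7 | -2=-1→5*; -4=-1→3; -5=-1→2
ply 3, X at 5 | -2=-1→3; -4=+1→1*; -5=+1→0
ply 4: 1 is terminal -1 (O); from 11 depth 12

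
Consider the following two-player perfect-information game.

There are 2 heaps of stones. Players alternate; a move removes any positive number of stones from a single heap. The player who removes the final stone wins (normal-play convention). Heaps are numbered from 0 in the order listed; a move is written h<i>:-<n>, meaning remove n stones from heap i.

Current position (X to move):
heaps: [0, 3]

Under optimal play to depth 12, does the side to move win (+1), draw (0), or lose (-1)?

value((0,3), X) = +1

p1 X@[(0,3)]: h1:-1[(0,2)]-1 h1:-2[(0,1)]-1 h1:-3[(0,0)]+1*
p2 O@[(0,0)] terminal -1; root [(0,3)] d12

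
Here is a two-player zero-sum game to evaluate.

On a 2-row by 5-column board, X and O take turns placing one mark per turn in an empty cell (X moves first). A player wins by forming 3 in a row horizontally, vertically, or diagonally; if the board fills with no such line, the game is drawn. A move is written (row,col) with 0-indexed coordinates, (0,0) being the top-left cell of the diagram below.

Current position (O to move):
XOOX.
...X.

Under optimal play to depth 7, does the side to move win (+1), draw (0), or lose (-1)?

[XOOX./...X.] O move#1: (0,4):-1/XOOXO/...X., (1,0):-1/XOOX./O..X., (1,1):+0/XOOX./.O.X.*, (1,2):+0/XOOX./..OX., (1,4):+0/XOOX./...XO
[XOOX./.O.X.] X move#2: (0,4):+0/XOOXX/.O.X.*, (1,0):+0/XOOX./XO.X., (1,2):+0/XOOX./.OXX., (1,4):+0/XOOX./.O.XX
[XOOXX/.O.X.] O move#3: (1,0):+0/XOOXX/OO.X.*, (1,2):+0/XOOXX/.OOX., (1,4):+0/XOOXX/.O.XO
[XOOXX/OO.X.] X move#4: (1,2):+0/XOOXX/OOXX.*, (1,4):-1/XOOXX/OO.XX
[XOOXX/OOXX.] O move#5: (1,4):+0/XOOXX/OOXXO*
[XOOXX/OOXXO] end (terminal +0, X#6); searched XOOX./...X. to 7

value(XOOX./...X., O) = 0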